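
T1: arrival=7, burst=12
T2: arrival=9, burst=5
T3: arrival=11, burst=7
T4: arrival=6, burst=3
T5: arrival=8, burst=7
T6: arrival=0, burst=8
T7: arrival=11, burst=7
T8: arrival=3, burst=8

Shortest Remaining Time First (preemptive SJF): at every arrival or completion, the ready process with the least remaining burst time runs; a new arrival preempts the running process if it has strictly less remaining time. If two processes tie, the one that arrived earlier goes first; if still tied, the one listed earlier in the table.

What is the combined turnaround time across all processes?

Schedule: | T6 0-8 | T4 8-11 | T2 11-16 | T5 16-23 | T3 23-30 | T7 30-37 | T8 37-45 | T1 45-57 |
Completion: T1=57  T2=16  T3=30  T4=11  T5=23  T6=8  T7=37  T8=45
Turnaround (C−A): T1=50  T2=7  T3=19  T4=5  T5=15  T6=8  T7=26  T8=42
Turnaround = completion − arrival: T1=50, T2=7, T3=19, T4=5, T5=15, T6=8, T7=26, T8=42
Total turnaround = 50 + 7 + 19 + 5 + 15 + 8 + 26 + 42 = 172

172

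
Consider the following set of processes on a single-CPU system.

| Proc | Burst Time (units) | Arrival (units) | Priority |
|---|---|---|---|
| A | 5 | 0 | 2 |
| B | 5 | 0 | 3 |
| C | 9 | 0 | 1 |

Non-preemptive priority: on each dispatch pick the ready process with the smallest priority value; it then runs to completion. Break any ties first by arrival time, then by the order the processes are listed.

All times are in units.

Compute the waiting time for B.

Gantt: | C 0-9 | A 9-14 | B 14-19 |
Completion: A=14  B=19  C=9
Turnaround (C−A): A=14  B=19  C=9
Waiting(B) = turnaround − burst = 19 − 5 = 14

14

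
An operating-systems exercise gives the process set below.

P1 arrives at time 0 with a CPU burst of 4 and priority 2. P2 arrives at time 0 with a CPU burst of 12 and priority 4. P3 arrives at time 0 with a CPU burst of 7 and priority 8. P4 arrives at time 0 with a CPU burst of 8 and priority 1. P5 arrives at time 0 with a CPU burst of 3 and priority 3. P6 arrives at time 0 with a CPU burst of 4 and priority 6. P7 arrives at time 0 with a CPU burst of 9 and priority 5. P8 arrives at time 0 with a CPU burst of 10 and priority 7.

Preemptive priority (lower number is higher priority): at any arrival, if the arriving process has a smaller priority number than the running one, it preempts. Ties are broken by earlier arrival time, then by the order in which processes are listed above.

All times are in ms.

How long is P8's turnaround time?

50

Schedule: | P4 0-8 | P1 8-12 | P5 12-15 | P2 15-27 | P7 27-36 | P6 36-40 | P8 40-50 | P3 50-57 |
Completion: P1=12  P2=27  P3=57  P4=8  P5=15  P6=40  P7=36  P8=50
Turnaround (C−A): P1=12  P2=27  P3=57  P4=8  P5=15  P6=40  P7=36  P8=50
Turnaround(P8) = completion − arrival = 50 − 0 = 50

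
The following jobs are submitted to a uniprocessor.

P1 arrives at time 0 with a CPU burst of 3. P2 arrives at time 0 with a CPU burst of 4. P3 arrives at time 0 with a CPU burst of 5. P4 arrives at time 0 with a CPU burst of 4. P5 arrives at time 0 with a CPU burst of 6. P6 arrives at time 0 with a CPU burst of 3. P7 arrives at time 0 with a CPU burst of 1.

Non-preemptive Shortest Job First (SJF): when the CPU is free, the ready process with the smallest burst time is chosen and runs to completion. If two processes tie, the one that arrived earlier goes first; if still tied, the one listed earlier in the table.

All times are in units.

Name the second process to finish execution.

P1

Timeline: | P7 0-1 | P1 1-4 | P6 4-7 | P2 7-11 | P4 11-15 | P3 15-20 | P5 20-26 |
Completion: P1=4  P2=11  P3=20  P4=15  P5=26  P6=7  P7=1
Finish order: P7 → P1 → P6 → P2 → P4 → P3 → P5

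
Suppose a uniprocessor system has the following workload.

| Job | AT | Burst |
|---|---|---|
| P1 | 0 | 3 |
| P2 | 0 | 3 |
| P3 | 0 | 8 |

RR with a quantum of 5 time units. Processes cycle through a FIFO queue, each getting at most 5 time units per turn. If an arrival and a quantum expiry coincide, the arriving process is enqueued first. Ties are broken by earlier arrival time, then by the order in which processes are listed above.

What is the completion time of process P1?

3

Timeline: | P1 0-3 | P2 3-6 | P3 6-14 |
Completion: P1=3  P2=6  P3=14
Turnaround (C−A): P1=3  P2=6  P3=14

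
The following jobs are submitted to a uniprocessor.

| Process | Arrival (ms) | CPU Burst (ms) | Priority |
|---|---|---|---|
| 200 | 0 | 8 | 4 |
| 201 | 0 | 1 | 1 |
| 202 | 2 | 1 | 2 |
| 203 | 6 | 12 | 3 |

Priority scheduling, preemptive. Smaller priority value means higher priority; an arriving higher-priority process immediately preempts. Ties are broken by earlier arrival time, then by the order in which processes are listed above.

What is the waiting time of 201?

0

Timeline: | 201 0-1 | 200 1-2 | 202 2-3 | 200 3-6 | 203 6-18 | 200 18-22 |
Completion: 200=22  201=1  202=3  203=18
Turnaround (C−A): 200=22  201=1  202=1  203=12
Waiting(201) = turnaround − burst = 1 − 1 = 0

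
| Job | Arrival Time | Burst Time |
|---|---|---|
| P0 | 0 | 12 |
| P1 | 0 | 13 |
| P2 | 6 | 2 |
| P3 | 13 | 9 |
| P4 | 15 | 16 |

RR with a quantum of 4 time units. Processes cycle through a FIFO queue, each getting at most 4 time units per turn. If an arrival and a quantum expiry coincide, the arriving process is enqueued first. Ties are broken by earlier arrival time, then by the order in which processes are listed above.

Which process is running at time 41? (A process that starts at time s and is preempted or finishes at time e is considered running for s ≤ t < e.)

Gantt: | P0 0-4 | P1 4-8 | P0 8-12 | P2 12-14 | P1 14-18 | P0 18-22 | P3 22-26 | P4 26-30 | P1 30-34 | P3 34-38 | P4 38-42 | P1 42-43 | P3 43-44 | P4 44-52 |
Completion: P0=22  P1=43  P2=14  P3=44  P4=52

P4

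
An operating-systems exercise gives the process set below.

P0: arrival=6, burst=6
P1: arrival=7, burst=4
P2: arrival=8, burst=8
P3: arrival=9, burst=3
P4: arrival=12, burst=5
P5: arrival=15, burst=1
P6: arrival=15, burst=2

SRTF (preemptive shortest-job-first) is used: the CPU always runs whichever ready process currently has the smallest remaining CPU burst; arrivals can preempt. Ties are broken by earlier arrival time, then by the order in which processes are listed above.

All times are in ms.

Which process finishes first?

Timeline: | idle 0-6 | P0 6-7 | P1 7-11 | P3 11-14 | P0 14-15 | P5 15-16 | P6 16-18 | P0 18-22 | P4 22-27 | P2 27-35 |
Completion: P0=22  P1=11  P2=35  P3=14  P4=27  P5=16  P6=18
Turnaround (C−A): P0=16  P1=4  P2=27  P3=5  P4=15  P5=1  P6=3
Finish order: P1 → P3 → P5 → P6 → P0 → P4 → P2

P1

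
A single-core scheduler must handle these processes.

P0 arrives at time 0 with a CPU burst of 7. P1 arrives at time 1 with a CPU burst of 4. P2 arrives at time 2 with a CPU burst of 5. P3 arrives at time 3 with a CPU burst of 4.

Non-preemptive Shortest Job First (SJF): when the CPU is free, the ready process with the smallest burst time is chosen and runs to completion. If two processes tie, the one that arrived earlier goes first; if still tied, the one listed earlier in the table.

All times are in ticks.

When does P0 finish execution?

7

Gantt: | P0 0-7 | P1 7-11 | P3 11-15 | P2 15-20 |
Completion: P0=7  P1=11  P2=20  P3=15
Turnaround (C−A): P0=7  P1=10  P2=18  P3=12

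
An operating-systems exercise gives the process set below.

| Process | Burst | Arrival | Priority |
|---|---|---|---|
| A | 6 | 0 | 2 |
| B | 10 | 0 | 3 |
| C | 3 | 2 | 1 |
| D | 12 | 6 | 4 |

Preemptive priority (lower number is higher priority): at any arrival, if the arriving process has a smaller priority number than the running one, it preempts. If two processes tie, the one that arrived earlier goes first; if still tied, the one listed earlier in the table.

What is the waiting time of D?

13

Timeline: | A 0-2 | C 2-5 | A 5-9 | B 9-19 | D 19-31 |
Completion: A=9  B=19  C=5  D=31
Turnaround (C−A): A=9  B=19  C=3  D=25
Waiting(D) = turnaround − burst = 25 − 12 = 13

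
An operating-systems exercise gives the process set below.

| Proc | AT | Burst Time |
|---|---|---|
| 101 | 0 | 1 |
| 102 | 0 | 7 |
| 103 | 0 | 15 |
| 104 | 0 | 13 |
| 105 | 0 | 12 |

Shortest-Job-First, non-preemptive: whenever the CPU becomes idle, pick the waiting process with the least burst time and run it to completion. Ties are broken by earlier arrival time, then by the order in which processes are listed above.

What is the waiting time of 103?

Schedule: | 101 0-1 | 102 1-8 | 105 8-20 | 104 20-33 | 103 33-48 |
Completion: 101=1  102=8  103=48  104=33  105=20
Turnaround (C−A): 101=1  102=8  103=48  104=33  105=20
Waiting(103) = turnaround − burst = 48 − 15 = 33

33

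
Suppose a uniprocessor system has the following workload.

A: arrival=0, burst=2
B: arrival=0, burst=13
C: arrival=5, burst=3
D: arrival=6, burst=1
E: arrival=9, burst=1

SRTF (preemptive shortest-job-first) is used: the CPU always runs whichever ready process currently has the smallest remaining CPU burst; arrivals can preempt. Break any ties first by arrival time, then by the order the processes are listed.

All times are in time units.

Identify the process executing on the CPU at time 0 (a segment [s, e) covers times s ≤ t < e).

A

Gantt: | A 0-2 | B 2-5 | C 5-6 | D 6-7 | C 7-9 | E 9-10 | B 10-20 |
Completion: A=2  B=20  C=9  D=7  E=10
Turnaround (C−A): A=2  B=20  C=4  D=1  E=1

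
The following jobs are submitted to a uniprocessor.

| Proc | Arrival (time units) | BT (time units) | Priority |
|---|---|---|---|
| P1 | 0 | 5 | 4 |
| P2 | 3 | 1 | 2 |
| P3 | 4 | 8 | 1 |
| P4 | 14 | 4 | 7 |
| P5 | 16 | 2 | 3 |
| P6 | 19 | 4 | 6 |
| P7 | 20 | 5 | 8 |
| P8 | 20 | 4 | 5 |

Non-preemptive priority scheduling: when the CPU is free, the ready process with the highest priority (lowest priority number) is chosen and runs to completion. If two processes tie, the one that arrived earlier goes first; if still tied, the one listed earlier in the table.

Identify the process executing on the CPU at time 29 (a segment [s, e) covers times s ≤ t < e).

Schedule: | P1 0-5 | P3 5-13 | P2 13-14 | P4 14-18 | P5 18-20 | P8 20-24 | P6 24-28 | P7 28-33 |
Completion: P1=5  P2=14  P3=13  P4=18  P5=20  P6=28  P7=33  P8=24

P7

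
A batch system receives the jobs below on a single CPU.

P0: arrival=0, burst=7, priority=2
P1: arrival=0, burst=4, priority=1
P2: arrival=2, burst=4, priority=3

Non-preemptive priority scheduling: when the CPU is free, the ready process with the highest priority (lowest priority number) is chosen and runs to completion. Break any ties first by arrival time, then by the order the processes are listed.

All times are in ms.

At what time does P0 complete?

11

Schedule: | P1 0-4 | P0 4-11 | P2 11-15 |
Completion: P0=11  P1=4  P2=15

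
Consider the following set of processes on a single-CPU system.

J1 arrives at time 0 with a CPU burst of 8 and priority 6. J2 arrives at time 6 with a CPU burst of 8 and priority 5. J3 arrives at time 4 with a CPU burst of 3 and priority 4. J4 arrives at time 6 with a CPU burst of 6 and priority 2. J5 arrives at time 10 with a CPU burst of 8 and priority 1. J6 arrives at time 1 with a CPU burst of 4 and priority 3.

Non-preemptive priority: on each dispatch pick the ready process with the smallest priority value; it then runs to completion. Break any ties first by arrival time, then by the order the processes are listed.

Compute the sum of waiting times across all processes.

72

Schedule: | J1 0-8 | J4 8-14 | J5 14-22 | J6 22-26 | J3 26-29 | J2 29-37 |
Completion: J1=8  J2=37  J3=29  J4=14  J5=22  J6=26
Turnaround (C−A): J1=8  J2=31  J3=25  J4=8  J5=12  J6=25
Waiting = turnaround − burst: J1=0, J2=23, J3=22, J4=2, J5=4, J6=21
Total waiting = 0 + 23 + 22 + 2 + 4 + 21 = 72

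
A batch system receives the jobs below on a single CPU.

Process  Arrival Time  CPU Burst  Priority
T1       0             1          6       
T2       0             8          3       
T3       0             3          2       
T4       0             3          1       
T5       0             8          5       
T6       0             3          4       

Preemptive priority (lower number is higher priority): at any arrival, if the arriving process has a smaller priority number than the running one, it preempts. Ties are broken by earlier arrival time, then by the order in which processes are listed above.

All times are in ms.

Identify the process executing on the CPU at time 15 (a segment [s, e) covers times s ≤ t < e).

Schedule: | T4 0-3 | T3 3-6 | T2 6-14 | T6 14-17 | T5 17-25 | T1 25-26 |
Completion: T1=26  T2=14  T3=6  T4=3  T5=25  T6=17
Turnaround (C−A): T1=26  T2=14  T3=6  T4=3  T5=25  T6=17

T6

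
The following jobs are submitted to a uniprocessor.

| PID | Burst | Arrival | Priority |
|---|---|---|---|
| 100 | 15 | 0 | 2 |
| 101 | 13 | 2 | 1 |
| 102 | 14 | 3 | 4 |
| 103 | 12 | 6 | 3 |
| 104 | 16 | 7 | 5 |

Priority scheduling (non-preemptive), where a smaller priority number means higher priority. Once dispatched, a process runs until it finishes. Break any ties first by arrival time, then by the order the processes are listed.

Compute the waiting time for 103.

22

Schedule: | 100 0-15 | 101 15-28 | 103 28-40 | 102 40-54 | 104 54-70 |
Completion: 100=15  101=28  102=54  103=40  104=70
Waiting(103) = turnaround − burst = 34 − 12 = 22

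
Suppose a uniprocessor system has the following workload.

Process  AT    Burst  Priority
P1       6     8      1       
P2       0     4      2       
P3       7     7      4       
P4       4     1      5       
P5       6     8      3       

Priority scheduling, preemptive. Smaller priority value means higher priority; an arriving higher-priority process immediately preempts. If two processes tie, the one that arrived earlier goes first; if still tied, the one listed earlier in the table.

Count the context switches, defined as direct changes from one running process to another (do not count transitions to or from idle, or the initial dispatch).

Timeline: | P2 0-4 | P4 4-5 | idle 5-6 | P1 6-14 | P5 14-22 | P3 22-29 |
Completion: P1=14  P2=4  P3=29  P4=5  P5=22
Turnaround (C−A): P1=8  P2=4  P3=22  P4=1  P5=16

3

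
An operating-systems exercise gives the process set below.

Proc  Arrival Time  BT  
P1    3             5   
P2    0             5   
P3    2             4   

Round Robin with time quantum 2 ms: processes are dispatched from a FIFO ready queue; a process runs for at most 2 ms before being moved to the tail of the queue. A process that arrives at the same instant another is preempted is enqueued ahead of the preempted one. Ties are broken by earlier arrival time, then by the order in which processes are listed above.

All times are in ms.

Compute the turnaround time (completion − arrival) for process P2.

11

Timeline: | P2 0-2 | P3 2-4 | P2 4-6 | P1 6-8 | P3 8-10 | P2 10-11 | P1 11-14 |
Completion: P1=14  P2=11  P3=10
Turnaround (C−A): P1=11  P2=11  P3=8
Turnaround(P2) = completion − arrival = 11 − 0 = 11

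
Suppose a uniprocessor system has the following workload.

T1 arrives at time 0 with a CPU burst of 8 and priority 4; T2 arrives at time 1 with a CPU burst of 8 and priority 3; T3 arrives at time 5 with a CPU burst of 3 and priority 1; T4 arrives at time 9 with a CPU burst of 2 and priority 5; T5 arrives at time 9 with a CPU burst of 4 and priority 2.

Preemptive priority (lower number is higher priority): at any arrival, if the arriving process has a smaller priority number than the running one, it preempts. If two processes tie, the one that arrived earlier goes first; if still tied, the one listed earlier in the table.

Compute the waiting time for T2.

7

Gantt: | T1 0-1 | T2 1-5 | T3 5-8 | T2 8-9 | T5 9-13 | T2 13-16 | T1 16-23 | T4 23-25 |
Completion: T1=23  T2=16  T3=8  T4=25  T5=13
Turnaround (C−A): T1=23  T2=15  T3=3  T4=16  T5=4
Waiting(T2) = turnaround − burst = 15 − 8 = 7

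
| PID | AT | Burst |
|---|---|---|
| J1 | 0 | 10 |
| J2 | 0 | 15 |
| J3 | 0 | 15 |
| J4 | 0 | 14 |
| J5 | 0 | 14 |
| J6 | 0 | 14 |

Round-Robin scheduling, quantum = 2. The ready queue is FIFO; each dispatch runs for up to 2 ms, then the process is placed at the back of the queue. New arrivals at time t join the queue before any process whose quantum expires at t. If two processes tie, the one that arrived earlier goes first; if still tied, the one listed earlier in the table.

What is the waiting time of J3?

Gantt: | J1 0-2 | J2 2-4 | J3 4-6 | J4 6-8 | J5 8-10 | J6 10-12 | J1 12-14 | J2 14-16 | J3 16-18 | J4 18-20 | J5 20-22 | J6 22-24 | J1 24-26 | J2 26-28 | J3 28-30 | J4 30-32 | J5 32-34 | J6 34-36 | J1 36-38 | J2 38-40 | J3 40-42 | J4 42-44 | J5 44-46 | J6 46-48 | J1 48-50 | J2 50-52 | J3 52-54 | J4 54-56 | J5 56-58 | J6 58-60 | J2 60-62 | J3 62-64 | J4 64-66 | J5 66-68 | J6 68-70 | J2 70-72 | J3 72-74 | J4 74-76 | J5 76-78 | J6 78-80 | J2 80-81 | J3 81-82 |
Completion: J1=50  J2=81  J3=82  J4=76  J5=78  J6=80
Turnaround (C−A): J1=50  J2=81  J3=82  J4=76  J5=78  J6=80
Waiting(J3) = turnaround − burst = 82 − 15 = 67

67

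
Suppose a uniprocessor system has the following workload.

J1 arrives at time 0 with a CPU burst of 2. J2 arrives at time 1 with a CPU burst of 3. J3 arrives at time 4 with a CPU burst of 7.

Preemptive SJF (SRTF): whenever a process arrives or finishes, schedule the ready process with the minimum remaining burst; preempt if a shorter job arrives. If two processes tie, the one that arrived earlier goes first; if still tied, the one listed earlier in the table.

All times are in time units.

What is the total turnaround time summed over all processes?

Schedule: | J1 0-2 | J2 2-5 | J3 5-12 |
Completion: J1=2  J2=5  J3=12
Turnaround = completion − arrival: J1=2, J2=4, J3=8
Total turnaround = 2 + 4 + 8 = 14

14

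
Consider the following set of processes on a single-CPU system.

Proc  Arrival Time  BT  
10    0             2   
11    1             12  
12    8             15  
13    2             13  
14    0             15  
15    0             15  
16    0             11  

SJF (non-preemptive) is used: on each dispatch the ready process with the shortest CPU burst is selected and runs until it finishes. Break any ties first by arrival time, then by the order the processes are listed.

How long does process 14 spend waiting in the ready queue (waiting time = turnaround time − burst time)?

38

Gantt: | 10 0-2 | 16 2-13 | 11 13-25 | 13 25-38 | 14 38-53 | 15 53-68 | 12 68-83 |
Completion: 10=2  11=25  12=83  13=38  14=53  15=68  16=13
Turnaround (C−A): 10=2  11=24  12=75  13=36  14=53  15=68  16=13
Waiting(14) = turnaround − burst = 53 − 15 = 38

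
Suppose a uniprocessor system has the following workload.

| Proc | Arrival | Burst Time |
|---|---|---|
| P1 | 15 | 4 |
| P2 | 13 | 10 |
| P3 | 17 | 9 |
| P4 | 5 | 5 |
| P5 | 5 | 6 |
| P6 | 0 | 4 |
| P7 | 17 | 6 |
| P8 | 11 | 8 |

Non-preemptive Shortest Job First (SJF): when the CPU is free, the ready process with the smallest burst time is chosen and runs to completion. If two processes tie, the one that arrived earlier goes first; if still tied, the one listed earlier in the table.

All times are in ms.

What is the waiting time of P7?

Gantt: | P6 0-4 | idle 4-5 | P4 5-10 | P5 10-16 | P1 16-20 | P7 20-26 | P8 26-34 | P3 34-43 | P2 43-53 |
Completion: P1=20  P2=53  P3=43  P4=10  P5=16  P6=4  P7=26  P8=34
Waiting(P7) = turnaround − burst = 9 − 6 = 3

3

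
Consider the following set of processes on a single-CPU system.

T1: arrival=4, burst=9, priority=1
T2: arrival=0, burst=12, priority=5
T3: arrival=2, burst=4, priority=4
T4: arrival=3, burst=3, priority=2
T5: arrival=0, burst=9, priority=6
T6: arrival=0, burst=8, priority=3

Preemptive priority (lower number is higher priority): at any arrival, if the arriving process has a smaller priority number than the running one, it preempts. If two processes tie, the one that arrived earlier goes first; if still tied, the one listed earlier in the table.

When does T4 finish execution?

15

Gantt: | T6 0-3 | T4 3-4 | T1 4-13 | T4 13-15 | T6 15-20 | T3 20-24 | T2 24-36 | T5 36-45 |
Completion: T1=13  T2=36  T3=24  T4=15  T5=45  T6=20
Turnaround (C−A): T1=9  T2=36  T3=22  T4=12  T5=45  T6=20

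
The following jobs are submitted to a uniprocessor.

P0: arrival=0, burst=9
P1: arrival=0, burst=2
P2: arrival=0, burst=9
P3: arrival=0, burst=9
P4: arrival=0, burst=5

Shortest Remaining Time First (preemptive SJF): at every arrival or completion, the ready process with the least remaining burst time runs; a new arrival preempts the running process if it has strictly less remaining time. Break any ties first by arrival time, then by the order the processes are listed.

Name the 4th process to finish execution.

Schedule: | P1 0-2 | P4 2-7 | P0 7-16 | P2 16-25 | P3 25-34 |
Completion: P0=16  P1=2  P2=25  P3=34  P4=7
Turnaround (C−A): P0=16  P1=2  P2=25  P3=34  P4=7
Finish order: P1 → P4 → P0 → P2 → P3

P2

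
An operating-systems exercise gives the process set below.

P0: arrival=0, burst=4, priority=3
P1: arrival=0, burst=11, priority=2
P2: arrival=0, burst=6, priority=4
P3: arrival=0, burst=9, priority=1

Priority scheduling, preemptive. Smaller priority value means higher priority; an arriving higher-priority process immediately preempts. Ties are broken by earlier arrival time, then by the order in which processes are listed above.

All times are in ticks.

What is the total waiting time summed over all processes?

53

Timeline: | P3 0-9 | P1 9-20 | P0 20-24 | P2 24-30 |
Completion: P0=24  P1=20  P2=30  P3=9
Turnaround (C−A): P0=24  P1=20  P2=30  P3=9
Waiting = turnaround − burst: P0=20, P1=9, P2=24, P3=0
Total waiting = 20 + 9 + 24 + 0 = 53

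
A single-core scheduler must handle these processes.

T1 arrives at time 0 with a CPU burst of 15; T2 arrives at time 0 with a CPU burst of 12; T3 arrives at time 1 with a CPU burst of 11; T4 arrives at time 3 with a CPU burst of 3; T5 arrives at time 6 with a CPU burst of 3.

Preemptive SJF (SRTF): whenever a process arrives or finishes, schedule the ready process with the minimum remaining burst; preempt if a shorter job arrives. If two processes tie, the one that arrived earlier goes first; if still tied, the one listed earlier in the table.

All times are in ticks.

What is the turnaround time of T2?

Schedule: | T2 0-3 | T4 3-6 | T5 6-9 | T2 9-18 | T3 18-29 | T1 29-44 |
Completion: T1=44  T2=18  T3=29  T4=6  T5=9
Turnaround (C−A): T1=44  T2=18  T3=28  T4=3  T5=3
Turnaround(T2) = completion − arrival = 18 − 0 = 18

18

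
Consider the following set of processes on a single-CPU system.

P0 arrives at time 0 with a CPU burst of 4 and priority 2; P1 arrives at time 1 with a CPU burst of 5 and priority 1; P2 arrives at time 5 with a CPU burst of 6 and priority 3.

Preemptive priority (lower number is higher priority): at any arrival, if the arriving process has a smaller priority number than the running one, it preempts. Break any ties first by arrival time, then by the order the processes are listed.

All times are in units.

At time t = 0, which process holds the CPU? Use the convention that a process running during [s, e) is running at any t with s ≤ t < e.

Timeline: | P0 0-1 | P1 1-6 | P0 6-9 | P2 9-15 |
Completion: P0=9  P1=6  P2=15
Turnaround (C−A): P0=9  P1=5  P2=10

P0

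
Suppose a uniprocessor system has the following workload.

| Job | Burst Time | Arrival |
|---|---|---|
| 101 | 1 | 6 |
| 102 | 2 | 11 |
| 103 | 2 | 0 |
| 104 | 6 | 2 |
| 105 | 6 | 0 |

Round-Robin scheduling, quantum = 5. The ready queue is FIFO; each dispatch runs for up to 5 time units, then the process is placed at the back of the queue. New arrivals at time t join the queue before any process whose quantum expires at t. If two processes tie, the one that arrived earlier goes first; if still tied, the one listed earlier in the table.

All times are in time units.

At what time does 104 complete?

Timeline: | 103 0-2 | 105 2-7 | 104 7-12 | 101 12-13 | 105 13-14 | 102 14-16 | 104 16-17 |
Completion: 101=13  102=16  103=2  104=17  105=14

17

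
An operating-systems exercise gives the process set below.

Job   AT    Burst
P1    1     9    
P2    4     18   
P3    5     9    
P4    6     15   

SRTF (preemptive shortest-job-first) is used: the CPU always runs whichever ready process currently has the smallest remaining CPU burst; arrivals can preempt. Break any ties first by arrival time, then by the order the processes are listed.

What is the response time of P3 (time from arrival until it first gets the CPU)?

5

Timeline: | idle 0-1 | P1 1-10 | P3 10-19 | P4 19-34 | P2 34-52 |
Completion: P1=10  P2=52  P3=19  P4=34
Turnaround (C−A): P1=9  P2=48  P3=14  P4=28
Response(P3) = first start − arrival = 10 − 5 = 5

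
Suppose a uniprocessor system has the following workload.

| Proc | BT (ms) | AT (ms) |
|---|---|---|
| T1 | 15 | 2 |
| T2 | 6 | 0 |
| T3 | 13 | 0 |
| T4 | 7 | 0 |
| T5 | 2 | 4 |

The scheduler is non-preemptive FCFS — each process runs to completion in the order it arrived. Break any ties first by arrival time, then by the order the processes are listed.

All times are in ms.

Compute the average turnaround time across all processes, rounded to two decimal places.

Timeline: | T2 0-6 | T3 6-19 | T4 19-26 | T1 26-41 | T5 41-43 |
Completion: T1=41  T2=6  T3=19  T4=26  T5=43
Turnaround (C−A): T1=39  T2=6  T3=19  T4=26  T5=39
Turnaround times: T1=39, T2=6, T3=19, T4=26, T5=39
Average turnaround = (39+6+19+26+39) / 5 = 129/5 = 25.80

25.80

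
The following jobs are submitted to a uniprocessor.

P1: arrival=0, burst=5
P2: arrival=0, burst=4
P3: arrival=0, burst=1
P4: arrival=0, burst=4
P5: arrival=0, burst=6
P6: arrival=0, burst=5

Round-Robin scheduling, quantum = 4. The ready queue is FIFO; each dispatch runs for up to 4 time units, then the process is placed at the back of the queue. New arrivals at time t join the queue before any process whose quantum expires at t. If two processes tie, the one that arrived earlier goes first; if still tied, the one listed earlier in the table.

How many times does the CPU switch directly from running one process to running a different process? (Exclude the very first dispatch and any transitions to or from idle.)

8

Schedule: | P1 0-4 | P2 4-8 | P3 8-9 | P4 9-13 | P5 13-17 | P6 17-21 | P1 21-22 | P5 22-24 | P6 24-25 |
Completion: P1=22  P2=8  P3=9  P4=13  P5=24  P6=25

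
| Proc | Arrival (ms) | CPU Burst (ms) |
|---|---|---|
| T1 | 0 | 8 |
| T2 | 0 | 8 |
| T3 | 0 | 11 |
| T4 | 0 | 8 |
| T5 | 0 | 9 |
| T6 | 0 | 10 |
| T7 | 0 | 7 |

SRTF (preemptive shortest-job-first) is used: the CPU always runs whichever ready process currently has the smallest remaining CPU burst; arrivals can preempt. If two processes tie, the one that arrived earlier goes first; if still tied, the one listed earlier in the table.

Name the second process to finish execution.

Gantt: | T7 0-7 | T1 7-15 | T2 15-23 | T4 23-31 | T5 31-40 | T6 40-50 | T3 50-61 |
Completion: T1=15  T2=23  T3=61  T4=31  T5=40  T6=50  T7=7
Finish order: T7 → T1 → T2 → T4 → T5 → T6 → T3

T1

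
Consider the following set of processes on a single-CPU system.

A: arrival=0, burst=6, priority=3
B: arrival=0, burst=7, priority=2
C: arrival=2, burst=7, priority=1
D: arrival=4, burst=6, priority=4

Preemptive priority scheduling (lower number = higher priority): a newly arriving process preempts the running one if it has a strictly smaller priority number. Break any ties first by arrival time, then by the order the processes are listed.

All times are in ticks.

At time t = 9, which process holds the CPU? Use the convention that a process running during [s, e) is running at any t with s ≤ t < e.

Schedule: | B 0-2 | C 2-9 | B 9-14 | A 14-20 | D 20-26 |
Completion: A=20  B=14  C=9  D=26

B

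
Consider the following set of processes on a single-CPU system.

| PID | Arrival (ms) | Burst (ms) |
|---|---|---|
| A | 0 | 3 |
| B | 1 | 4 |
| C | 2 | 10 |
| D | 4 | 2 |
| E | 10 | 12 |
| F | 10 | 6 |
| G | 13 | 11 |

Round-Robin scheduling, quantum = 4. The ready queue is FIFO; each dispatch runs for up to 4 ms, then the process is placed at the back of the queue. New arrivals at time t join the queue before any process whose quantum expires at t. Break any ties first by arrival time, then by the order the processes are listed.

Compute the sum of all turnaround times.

Gantt: | A 0-3 | B 3-7 | C 7-11 | D 11-13 | E 13-17 | F 17-21 | C 21-25 | G 25-29 | E 29-33 | F 33-35 | C 35-37 | G 37-41 | E 41-45 | G 45-48 |
Completion: A=3  B=7  C=37  D=13  E=45  F=35  G=48
Turnaround (C−A): A=3  B=6  C=35  D=9  E=35  F=25  G=35
Turnaround = completion − arrival: A=3, B=6, C=35, D=9, E=35, F=25, G=35
Total turnaround = 3 + 6 + 35 + 9 + 35 + 25 + 35 = 148

148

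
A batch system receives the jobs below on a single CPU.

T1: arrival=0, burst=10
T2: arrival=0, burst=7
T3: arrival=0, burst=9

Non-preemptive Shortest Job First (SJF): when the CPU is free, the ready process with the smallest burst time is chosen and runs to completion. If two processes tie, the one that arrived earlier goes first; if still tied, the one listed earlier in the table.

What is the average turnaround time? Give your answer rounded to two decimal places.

16.33

Timeline: | T2 0-7 | T3 7-16 | T1 16-26 |
Completion: T1=26  T2=7  T3=16
Turnaround times: T1=26, T2=7, T3=16
Average turnaround = (26+7+16) / 3 = 49/3 = 16.33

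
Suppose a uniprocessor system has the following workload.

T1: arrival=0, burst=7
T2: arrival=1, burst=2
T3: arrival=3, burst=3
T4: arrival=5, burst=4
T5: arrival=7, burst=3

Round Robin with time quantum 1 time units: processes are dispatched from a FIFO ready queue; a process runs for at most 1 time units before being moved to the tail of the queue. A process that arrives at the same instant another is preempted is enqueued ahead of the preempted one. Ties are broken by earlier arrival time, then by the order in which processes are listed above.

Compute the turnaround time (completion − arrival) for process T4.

Timeline: | T1 0-1 | T2 1-2 | T1 2-3 | T2 3-4 | T3 4-5 | T1 5-6 | T4 6-7 | T3 7-8 | T1 8-9 | T5 9-10 | T4 10-11 | T3 11-12 | T1 12-13 | T5 13-14 | T4 14-15 | T1 15-16 | T5 16-17 | T4 17-18 | T1 18-19 |
Completion: T1=19  T2=4  T3=12  T4=18  T5=17
Turnaround (C−A): T1=19  T2=3  T3=9  T4=13  T5=10
Turnaround(T4) = completion − arrival = 18 − 5 = 13

13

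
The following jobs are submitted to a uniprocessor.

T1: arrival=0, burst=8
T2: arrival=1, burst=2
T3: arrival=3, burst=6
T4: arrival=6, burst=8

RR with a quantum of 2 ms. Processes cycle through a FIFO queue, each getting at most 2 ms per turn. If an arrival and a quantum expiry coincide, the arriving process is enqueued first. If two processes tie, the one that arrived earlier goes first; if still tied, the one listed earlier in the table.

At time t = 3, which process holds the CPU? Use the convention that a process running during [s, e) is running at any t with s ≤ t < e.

Schedule: | T1 0-2 | T2 2-4 | T1 4-6 | T3 6-8 | T4 8-10 | T1 10-12 | T3 12-14 | T4 14-16 | T1 16-18 | T3 18-20 | T4 20-24 |
Completion: T1=18  T2=4  T3=20  T4=24

T2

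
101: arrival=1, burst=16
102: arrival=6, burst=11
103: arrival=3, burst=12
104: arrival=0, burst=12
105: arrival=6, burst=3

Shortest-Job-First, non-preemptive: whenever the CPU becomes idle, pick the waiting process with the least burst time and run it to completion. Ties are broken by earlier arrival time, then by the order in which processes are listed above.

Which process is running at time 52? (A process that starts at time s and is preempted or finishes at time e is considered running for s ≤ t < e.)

101

Schedule: | 104 0-12 | 105 12-15 | 102 15-26 | 103 26-38 | 101 38-54 |
Completion: 101=54  102=26  103=38  104=12  105=15
Turnaround (C−A): 101=53  102=20  103=35  104=12  105=9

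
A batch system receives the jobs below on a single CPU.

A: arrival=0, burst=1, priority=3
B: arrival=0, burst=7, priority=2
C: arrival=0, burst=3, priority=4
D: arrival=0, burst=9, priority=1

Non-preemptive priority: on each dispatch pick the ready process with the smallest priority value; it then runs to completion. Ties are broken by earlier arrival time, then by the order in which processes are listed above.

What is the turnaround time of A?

Gantt: | D 0-9 | B 9-16 | A 16-17 | C 17-20 |
Completion: A=17  B=16  C=20  D=9
Turnaround(A) = completion − arrival = 17 − 0 = 17

17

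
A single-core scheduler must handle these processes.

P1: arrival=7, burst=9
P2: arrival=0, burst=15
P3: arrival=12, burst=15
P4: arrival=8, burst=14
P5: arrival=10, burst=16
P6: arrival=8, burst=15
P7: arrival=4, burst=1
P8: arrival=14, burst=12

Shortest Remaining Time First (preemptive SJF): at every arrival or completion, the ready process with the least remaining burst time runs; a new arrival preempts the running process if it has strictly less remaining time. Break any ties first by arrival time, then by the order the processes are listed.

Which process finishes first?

Schedule: | P2 0-4 | P7 4-5 | P2 5-16 | P1 16-25 | P8 25-37 | P4 37-51 | P6 51-66 | P3 66-81 | P5 81-97 |
Completion: P1=25  P2=16  P3=81  P4=51  P5=97  P6=66  P7=5  P8=37
Turnaround (C−A): P1=18  P2=16  P3=69  P4=43  P5=87  P6=58  P7=1  P8=23
Finish order: P7 → P2 → P1 → P8 → P4 → P6 → P3 → P5

P7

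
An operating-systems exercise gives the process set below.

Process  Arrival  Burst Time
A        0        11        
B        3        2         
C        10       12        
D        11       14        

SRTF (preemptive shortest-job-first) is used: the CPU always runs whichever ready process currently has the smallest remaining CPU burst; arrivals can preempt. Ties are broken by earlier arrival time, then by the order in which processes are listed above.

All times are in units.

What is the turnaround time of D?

Gantt: | A 0-3 | B 3-5 | A 5-13 | C 13-25 | D 25-39 |
Completion: A=13  B=5  C=25  D=39
Turnaround (C−A): A=13  B=2  C=15  D=28
Turnaround(D) = completion − arrival = 39 − 11 = 28

28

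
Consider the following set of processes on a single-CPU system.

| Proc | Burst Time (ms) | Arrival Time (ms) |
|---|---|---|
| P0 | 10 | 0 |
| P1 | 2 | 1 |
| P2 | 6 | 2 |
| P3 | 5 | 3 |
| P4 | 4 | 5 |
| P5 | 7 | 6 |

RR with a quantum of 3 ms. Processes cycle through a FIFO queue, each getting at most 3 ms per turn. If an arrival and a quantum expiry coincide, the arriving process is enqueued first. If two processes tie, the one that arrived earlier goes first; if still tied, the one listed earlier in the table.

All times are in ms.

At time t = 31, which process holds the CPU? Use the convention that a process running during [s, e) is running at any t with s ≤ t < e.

P5

Schedule: | P0 0-3 | P1 3-5 | P2 5-8 | P3 8-11 | P0 11-14 | P4 14-17 | P5 17-20 | P2 20-23 | P3 23-25 | P0 25-28 | P4 28-29 | P5 29-32 | P0 32-33 | P5 33-34 |
Completion: P0=33  P1=5  P2=23  P3=25  P4=29  P5=34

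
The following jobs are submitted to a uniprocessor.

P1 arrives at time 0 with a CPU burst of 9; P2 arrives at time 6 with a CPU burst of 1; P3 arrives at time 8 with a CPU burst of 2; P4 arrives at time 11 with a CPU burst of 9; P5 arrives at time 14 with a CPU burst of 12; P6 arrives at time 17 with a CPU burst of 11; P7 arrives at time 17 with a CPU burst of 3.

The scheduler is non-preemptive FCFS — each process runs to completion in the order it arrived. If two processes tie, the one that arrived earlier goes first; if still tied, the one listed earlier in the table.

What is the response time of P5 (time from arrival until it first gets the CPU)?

Gantt: | P1 0-9 | P2 9-10 | P3 10-12 | P4 12-21 | P5 21-33 | P6 33-44 | P7 44-47 |
Completion: P1=9  P2=10  P3=12  P4=21  P5=33  P6=44  P7=47
Turnaround (C−A): P1=9  P2=4  P3=4  P4=10  P5=19  P6=27  P7=30
Response(P5) = first start − arrival = 21 − 14 = 7

7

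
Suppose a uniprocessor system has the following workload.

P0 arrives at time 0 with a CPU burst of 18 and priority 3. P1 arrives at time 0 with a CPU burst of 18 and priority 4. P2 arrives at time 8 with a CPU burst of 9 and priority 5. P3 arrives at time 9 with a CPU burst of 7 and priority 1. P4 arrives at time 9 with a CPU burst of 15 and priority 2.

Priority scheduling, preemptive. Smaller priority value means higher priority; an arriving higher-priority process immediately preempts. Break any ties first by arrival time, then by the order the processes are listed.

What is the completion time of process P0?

Timeline: | P0 0-9 | P3 9-16 | P4 16-31 | P0 31-40 | P1 40-58 | P2 58-67 |
Completion: P0=40  P1=58  P2=67  P3=16  P4=31
Turnaround (C−A): P0=40  P1=58  P2=59  P3=7  P4=22

40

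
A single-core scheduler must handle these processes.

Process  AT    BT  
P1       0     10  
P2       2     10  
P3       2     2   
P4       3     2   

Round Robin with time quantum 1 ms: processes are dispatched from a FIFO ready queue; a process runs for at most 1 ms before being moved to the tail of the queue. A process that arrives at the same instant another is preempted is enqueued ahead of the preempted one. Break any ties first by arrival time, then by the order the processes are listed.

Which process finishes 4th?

P2

Timeline: | P1 0-2 | P2 2-3 | P3 3-4 | P1 4-5 | P4 5-6 | P2 6-7 | P3 7-8 | P1 8-9 | P4 9-10 | P2 10-11 | P1 11-12 | P2 12-13 | P1 13-14 | P2 14-15 | P1 15-16 | P2 16-17 | P1 17-18 | P2 18-19 | P1 19-20 | P2 20-21 | P1 21-22 | P2 22-24 |
Completion: P1=22  P2=24  P3=8  P4=10
Turnaround (C−A): P1=22  P2=22  P3=6  P4=7
Finish order: P3 → P4 → P1 → P2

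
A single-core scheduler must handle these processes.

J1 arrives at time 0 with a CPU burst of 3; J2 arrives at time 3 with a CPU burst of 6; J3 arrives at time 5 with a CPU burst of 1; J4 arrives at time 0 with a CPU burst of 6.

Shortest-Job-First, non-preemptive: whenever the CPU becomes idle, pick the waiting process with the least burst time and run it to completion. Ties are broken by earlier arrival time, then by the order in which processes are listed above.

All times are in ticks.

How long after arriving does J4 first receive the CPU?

Timeline: | J1 0-3 | J4 3-9 | J3 9-10 | J2 10-16 |
Completion: J1=3  J2=16  J3=10  J4=9
Turnaround (C−A): J1=3  J2=13  J3=5  J4=9
Response(J4) = first start − arrival = 3 − 0 = 3

3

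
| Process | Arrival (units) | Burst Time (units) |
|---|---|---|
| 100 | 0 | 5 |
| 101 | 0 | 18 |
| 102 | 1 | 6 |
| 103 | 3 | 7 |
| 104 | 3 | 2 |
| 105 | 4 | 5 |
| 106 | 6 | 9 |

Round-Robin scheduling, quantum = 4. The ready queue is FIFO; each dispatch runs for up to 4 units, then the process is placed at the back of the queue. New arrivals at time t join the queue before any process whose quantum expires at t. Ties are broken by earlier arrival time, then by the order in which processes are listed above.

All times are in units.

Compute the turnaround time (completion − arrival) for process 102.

Gantt: | 100 0-4 | 101 4-8 | 102 8-12 | 103 12-16 | 104 16-18 | 105 18-22 | 100 22-23 | 106 23-27 | 101 27-31 | 102 31-33 | 103 33-36 | 105 36-37 | 106 37-41 | 101 41-45 | 106 45-46 | 101 46-52 |
Completion: 100=23  101=52  102=33  103=36  104=18  105=37  106=46
Turnaround(102) = completion − arrival = 33 − 1 = 32

32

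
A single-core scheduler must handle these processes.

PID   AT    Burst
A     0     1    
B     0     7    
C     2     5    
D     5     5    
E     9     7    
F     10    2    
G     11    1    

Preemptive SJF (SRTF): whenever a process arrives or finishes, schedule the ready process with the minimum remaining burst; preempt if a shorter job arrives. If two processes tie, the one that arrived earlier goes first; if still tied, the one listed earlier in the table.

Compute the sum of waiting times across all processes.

32

Timeline: | A 0-1 | B 1-2 | C 2-7 | D 7-12 | G 12-13 | F 13-15 | B 15-21 | E 21-28 |
Completion: A=1  B=21  C=7  D=12  E=28  F=15  G=13
Turnaround (C−A): A=1  B=21  C=5  D=7  E=19  F=5  G=2
Waiting = turnaround − burst: A=0, B=14, C=0, D=2, E=12, F=3, G=1
Total waiting = 0 + 14 + 0 + 2 + 12 + 3 + 1 = 32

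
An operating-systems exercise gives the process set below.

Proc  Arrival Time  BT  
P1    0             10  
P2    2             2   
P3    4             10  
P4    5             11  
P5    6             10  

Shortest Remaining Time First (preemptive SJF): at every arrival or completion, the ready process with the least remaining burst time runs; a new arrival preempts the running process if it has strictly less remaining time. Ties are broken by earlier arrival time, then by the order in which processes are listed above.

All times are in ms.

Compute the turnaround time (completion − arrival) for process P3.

18

Gantt: | P1 0-2 | P2 2-4 | P1 4-12 | P3 12-22 | P5 22-32 | P4 32-43 |
Completion: P1=12  P2=4  P3=22  P4=43  P5=32
Turnaround(P3) = completion − arrival = 22 − 4 = 18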